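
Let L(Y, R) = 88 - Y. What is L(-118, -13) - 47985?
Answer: -47779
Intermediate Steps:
L(-118, -13) - 47985 = (88 - 1*(-118)) - 47985 = (88 + 118) - 47985 = 206 - 47985 = -47779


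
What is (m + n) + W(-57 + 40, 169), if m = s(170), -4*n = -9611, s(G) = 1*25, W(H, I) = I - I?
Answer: 9711/4 ≈ 2427.8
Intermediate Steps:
W(H, I) = 0
s(G) = 25
n = 9611/4 (n = -1/4*(-9611) = 9611/4 ≈ 2402.8)
m = 25
(m + n) + W(-57 + 40, 169) = (25 + 9611/4) + 0 = 9711/4 + 0 = 9711/4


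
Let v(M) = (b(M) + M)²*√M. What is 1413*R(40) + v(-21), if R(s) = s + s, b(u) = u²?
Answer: 113040 + 176400*I*√21 ≈ 1.1304e+5 + 8.0837e+5*I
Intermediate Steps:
R(s) = 2*s
v(M) = √M*(M + M²)² (v(M) = (M² + M)²*√M = (M + M²)²*√M = √M*(M + M²)²)
1413*R(40) + v(-21) = 1413*(2*40) + (-21)^(5/2)*(1 - 21)² = 1413*80 + (441*I*√21)*(-20)² = 113040 + (441*I*√21)*400 = 113040 + 176400*I*√21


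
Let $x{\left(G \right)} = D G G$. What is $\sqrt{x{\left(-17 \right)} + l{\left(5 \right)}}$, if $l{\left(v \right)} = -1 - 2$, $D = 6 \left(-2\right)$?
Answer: $i \sqrt{3471} \approx 58.915 i$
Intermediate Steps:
$D = -12$
$x{\left(G \right)} = - 12 G^{2}$ ($x{\left(G \right)} = - 12 G G = - 12 G^{2}$)
$l{\left(v \right)} = -3$
$\sqrt{x{\left(-17 \right)} + l{\left(5 \right)}} = \sqrt{- 12 \left(-17\right)^{2} - 3} = \sqrt{\left(-12\right) 289 - 3} = \sqrt{-3468 - 3} = \sqrt{-3471} = i \sqrt{3471}$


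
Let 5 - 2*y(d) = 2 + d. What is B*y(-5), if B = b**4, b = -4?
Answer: 1024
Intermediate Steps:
y(d) = 3/2 - d/2 (y(d) = 5/2 - (2 + d)/2 = 5/2 + (-1 - d/2) = 3/2 - d/2)
B = 256 (B = (-4)**4 = 256)
B*y(-5) = 256*(3/2 - 1/2*(-5)) = 256*(3/2 + 5/2) = 256*4 = 1024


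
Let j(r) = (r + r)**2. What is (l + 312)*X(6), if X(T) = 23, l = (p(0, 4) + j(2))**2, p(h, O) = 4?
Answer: 16376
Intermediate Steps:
j(r) = 4*r**2 (j(r) = (2*r)**2 = 4*r**2)
l = 400 (l = (4 + 4*2**2)**2 = (4 + 4*4)**2 = (4 + 16)**2 = 20**2 = 400)
(l + 312)*X(6) = (400 + 312)*23 = 712*23 = 16376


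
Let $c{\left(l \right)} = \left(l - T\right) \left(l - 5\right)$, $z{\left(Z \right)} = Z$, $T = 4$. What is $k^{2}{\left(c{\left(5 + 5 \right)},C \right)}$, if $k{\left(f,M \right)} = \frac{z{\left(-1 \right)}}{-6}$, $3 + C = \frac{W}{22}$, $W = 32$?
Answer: $\frac{1}{36} \approx 0.027778$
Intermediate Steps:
$c{\left(l \right)} = \left(-5 + l\right) \left(-4 + l\right)$ ($c{\left(l \right)} = \left(l - 4\right) \left(l - 5\right) = \left(l - 4\right) \left(-5 + l\right) = \left(-4 + l\right) \left(-5 + l\right) = \left(-5 + l\right) \left(-4 + l\right)$)
$C = - \frac{17}{11}$ ($C = -3 + \frac{32}{22} = -3 + 32 \cdot \frac{1}{22} = -3 + \frac{16}{11} = - \frac{17}{11} \approx -1.5455$)
$k{\left(f,M \right)} = \frac{1}{6}$ ($k{\left(f,M \right)} = - \frac{1}{-6} = \left(-1\right) \left(- \frac{1}{6}\right) = \frac{1}{6}$)
$k^{2}{\left(c{\left(5 + 5 \right)},C \right)} = \left(\frac{1}{6}\right)^{2} = \frac{1}{36}$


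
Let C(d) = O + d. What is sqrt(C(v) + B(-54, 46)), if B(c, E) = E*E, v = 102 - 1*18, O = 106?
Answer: sqrt(2306) ≈ 48.021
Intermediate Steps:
v = 84 (v = 102 - 18 = 84)
C(d) = 106 + d
B(c, E) = E**2
sqrt(C(v) + B(-54, 46)) = sqrt((106 + 84) + 46**2) = sqrt(190 + 2116) = sqrt(2306)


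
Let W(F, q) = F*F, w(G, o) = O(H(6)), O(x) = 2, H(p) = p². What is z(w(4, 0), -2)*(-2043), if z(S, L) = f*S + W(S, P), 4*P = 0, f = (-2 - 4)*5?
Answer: 114408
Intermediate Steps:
w(G, o) = 2
f = -30 (f = -6*5 = -30)
P = 0 (P = (¼)*0 = 0)
W(F, q) = F²
z(S, L) = S² - 30*S (z(S, L) = -30*S + S² = S² - 30*S)
z(w(4, 0), -2)*(-2043) = (2*(-30 + 2))*(-2043) = (2*(-28))*(-2043) = -56*(-2043) = 114408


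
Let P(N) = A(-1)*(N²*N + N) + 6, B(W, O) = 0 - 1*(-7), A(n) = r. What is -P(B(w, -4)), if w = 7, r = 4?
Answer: -1406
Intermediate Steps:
A(n) = 4
B(W, O) = 7 (B(W, O) = 0 + 7 = 7)
P(N) = 6 + 4*N + 4*N³ (P(N) = 4*(N²*N + N) + 6 = 4*(N³ + N) + 6 = 4*(N + N³) + 6 = (4*N + 4*N³) + 6 = 6 + 4*N + 4*N³)
-P(B(w, -4)) = -(6 + 4*7 + 4*7³) = -(6 + 28 + 4*343) = -(6 + 28 + 1372) = -1*1406 = -1406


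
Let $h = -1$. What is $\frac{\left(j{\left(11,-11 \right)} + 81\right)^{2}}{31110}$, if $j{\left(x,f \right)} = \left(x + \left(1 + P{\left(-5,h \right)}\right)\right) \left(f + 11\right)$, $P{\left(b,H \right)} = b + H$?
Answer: $\frac{2187}{10370} \approx 0.2109$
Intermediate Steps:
$P{\left(b,H \right)} = H + b$
$j{\left(x,f \right)} = \left(-5 + x\right) \left(11 + f\right)$ ($j{\left(x,f \right)} = \left(x + \left(1 - 6\right)\right) \left(f + 11\right) = \left(x + \left(1 - 6\right)\right) \left(11 + f\right) = \left(x - 5\right) \left(11 + f\right) = \left(-5 + x\right) \left(11 + f\right)$)
$\frac{\left(j{\left(11,-11 \right)} + 81\right)^{2}}{31110} = \frac{\left(\left(-55 - -55 + 11 \cdot 11 - 121\right) + 81\right)^{2}}{31110} = \left(\left(-55 + 55 + 121 - 121\right) + 81\right)^{2} \cdot \frac{1}{31110} = \left(0 + 81\right)^{2} \cdot \frac{1}{31110} = 81^{2} \cdot \frac{1}{31110} = 6561 \cdot \frac{1}{31110} = \frac{2187}{10370}$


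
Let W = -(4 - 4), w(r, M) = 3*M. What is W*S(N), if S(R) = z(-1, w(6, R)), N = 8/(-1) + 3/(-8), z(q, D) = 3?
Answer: 0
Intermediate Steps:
N = -67/8 (N = 8*(-1) + 3*(-⅛) = -8 - 3/8 = -67/8 ≈ -8.3750)
W = 0 (W = -1*0 = 0)
S(R) = 3
W*S(N) = 0*3 = 0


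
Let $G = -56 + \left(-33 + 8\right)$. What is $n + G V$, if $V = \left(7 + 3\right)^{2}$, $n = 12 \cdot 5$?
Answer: $-8040$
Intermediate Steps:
$n = 60$
$G = -81$ ($G = -56 - 25 = -81$)
$V = 100$ ($V = 10^{2} = 100$)
$n + G V = 60 - 8100 = -8040$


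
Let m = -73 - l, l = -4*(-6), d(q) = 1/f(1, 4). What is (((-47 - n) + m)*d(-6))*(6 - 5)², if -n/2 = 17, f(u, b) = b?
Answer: -55/2 ≈ -27.500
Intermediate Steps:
d(q) = ¼ (d(q) = 1/4 = ¼)
n = -34 (n = -2*17 = -34)
l = 24
m = -97 (m = -73 - 1*24 = -73 - 24 = -97)
(((-47 - n) + m)*d(-6))*(6 - 5)² = (((-47 - 1*(-34)) - 97)*(¼))*(6 - 5)² = (((-47 + 34) - 97)*(¼))*1² = ((-13 - 97)*(¼))*1 = -110*¼*1 = -55/2*1 = -55/2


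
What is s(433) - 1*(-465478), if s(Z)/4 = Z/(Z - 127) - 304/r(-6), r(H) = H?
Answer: 71250008/153 ≈ 4.6569e+5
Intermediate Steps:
s(Z) = 608/3 + 4*Z/(-127 + Z) (s(Z) = 4*(Z/(Z - 127) - 304/(-6)) = 4*(Z/(-127 + Z) - 304*(-⅙)) = 4*(Z/(-127 + Z) + 152/3) = 4*(152/3 + Z/(-127 + Z)) = 608/3 + 4*Z/(-127 + Z))
s(433) - 1*(-465478) = 4*(-19304 + 155*433)/(3*(-127 + 433)) - 1*(-465478) = (4/3)*(-19304 + 67115)/306 + 465478 = (4/3)*(1/306)*47811 + 465478 = 31874/153 + 465478 = 71250008/153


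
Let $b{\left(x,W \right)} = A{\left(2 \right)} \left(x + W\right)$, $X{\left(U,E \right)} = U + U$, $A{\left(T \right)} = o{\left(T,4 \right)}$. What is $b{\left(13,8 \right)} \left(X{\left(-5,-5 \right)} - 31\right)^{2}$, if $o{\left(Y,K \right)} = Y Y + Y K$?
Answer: $423612$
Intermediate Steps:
$o{\left(Y,K \right)} = Y^{2} + K Y$
$A{\left(T \right)} = T \left(4 + T\right)$
$X{\left(U,E \right)} = 2 U$
$b{\left(x,W \right)} = 12 W + 12 x$ ($b{\left(x,W \right)} = 2 \left(4 + 2\right) \left(x + W\right) = 2 \cdot 6 \left(W + x\right) = 12 \left(W + x\right) = 12 W + 12 x$)
$b{\left(13,8 \right)} \left(X{\left(-5,-5 \right)} - 31\right)^{2} = \left(12 \cdot 8 + 12 \cdot 13\right) \left(2 \left(-5\right) - 31\right)^{2} = \left(96 + 156\right) \left(-10 - 31\right)^{2} = 252 \left(-41\right)^{2} = 252 \cdot 1681 = 423612$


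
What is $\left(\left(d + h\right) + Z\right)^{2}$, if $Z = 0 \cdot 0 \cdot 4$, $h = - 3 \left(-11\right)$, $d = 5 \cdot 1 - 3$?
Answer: $1225$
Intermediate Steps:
$d = 2$ ($d = 5 - 3 = 2$)
$h = 33$ ($h = \left(-1\right) \left(-33\right) = 33$)
$Z = 0$ ($Z = 0 \cdot 4 = 0$)
$\left(\left(d + h\right) + Z\right)^{2} = \left(\left(2 + 33\right) + 0\right)^{2} = \left(35 + 0\right)^{2} = 35^{2} = 1225$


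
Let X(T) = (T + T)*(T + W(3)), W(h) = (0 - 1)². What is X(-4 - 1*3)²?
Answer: 7056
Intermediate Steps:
W(h) = 1 (W(h) = (-1)² = 1)
X(T) = 2*T*(1 + T) (X(T) = (T + T)*(T + 1) = (2*T)*(1 + T) = 2*T*(1 + T))
X(-4 - 1*3)² = (2*(-4 - 1*3)*(1 + (-4 - 1*3)))² = (2*(-4 - 3)*(1 + (-4 - 3)))² = (2*(-7)*(1 - 7))² = (2*(-7)*(-6))² = 84² = 7056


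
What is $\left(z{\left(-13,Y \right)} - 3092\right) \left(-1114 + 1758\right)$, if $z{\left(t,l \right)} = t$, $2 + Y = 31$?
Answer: $-1999620$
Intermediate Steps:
$Y = 29$ ($Y = -2 + 31 = 29$)
$\left(z{\left(-13,Y \right)} - 3092\right) \left(-1114 + 1758\right) = \left(-13 - 3092\right) \left(-1114 + 1758\right) = \left(-3105\right) 644 = -1999620$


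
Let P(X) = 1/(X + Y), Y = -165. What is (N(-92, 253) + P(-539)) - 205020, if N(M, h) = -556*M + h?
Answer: -108144961/704 ≈ -1.5362e+5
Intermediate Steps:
N(M, h) = h - 556*M
P(X) = 1/(-165 + X) (P(X) = 1/(X - 165) = 1/(-165 + X))
(N(-92, 253) + P(-539)) - 205020 = ((253 - 556*(-92)) + 1/(-165 - 539)) - 205020 = ((253 + 51152) + 1/(-704)) - 205020 = (51405 - 1/704) - 205020 = 36189119/704 - 205020 = -108144961/704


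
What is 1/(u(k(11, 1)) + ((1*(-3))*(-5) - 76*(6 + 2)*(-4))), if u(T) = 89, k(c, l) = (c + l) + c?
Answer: 1/2536 ≈ 0.00039432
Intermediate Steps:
k(c, l) = l + 2*c
1/(u(k(11, 1)) + ((1*(-3))*(-5) - 76*(6 + 2)*(-4))) = 1/(89 + ((1*(-3))*(-5) - 76*(6 + 2)*(-4))) = 1/(89 + (-3*(-5) - 76*8*(-4))) = 1/(89 + (15 - 76*(-32))) = 1/(89 + (15 - 1*(-2432))) = 1/(89 + (15 + 2432)) = 1/(89 + 2447) = 1/2536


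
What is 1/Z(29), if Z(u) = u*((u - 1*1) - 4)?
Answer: 1/696 ≈ 0.0014368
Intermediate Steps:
Z(u) = u*(-5 + u) (Z(u) = u*((u - 1) - 4) = u*((-1 + u) - 4) = u*(-5 + u))
1/Z(29) = 1/(29*(-5 + 29)) = 1/(29*24) = 1/696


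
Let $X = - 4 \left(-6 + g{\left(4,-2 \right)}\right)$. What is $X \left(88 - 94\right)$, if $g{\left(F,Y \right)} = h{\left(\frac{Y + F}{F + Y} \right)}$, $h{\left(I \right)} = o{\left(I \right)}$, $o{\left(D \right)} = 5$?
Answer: $-24$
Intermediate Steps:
$h{\left(I \right)} = 5$
$g{\left(F,Y \right)} = 5$
$X = 4$ ($X = - 4 \left(-6 + 5\right) = \left(-4\right) \left(-1\right) = 4$)
$X \left(88 - 94\right) = 4 \left(88 - 94\right) = 4 \left(-6\right) = -24$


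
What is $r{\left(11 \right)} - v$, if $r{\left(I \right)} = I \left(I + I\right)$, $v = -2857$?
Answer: $3099$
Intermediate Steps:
$r{\left(I \right)} = 2 I^{2}$ ($r{\left(I \right)} = I 2 I = 2 I^{2}$)
$r{\left(11 \right)} - v = 2 \cdot 11^{2} - -2857 = 2 \cdot 121 + 2857 = 242 + 2857 = 3099$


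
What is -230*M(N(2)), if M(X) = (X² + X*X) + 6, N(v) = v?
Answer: -3220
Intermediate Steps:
M(X) = 6 + 2*X² (M(X) = (X² + X²) + 6 = 2*X² + 6 = 6 + 2*X²)
-230*M(N(2)) = -230*(6 + 2*2²) = -230*(6 + 2*4) = -230*(6 + 8) = -230*14 = -3220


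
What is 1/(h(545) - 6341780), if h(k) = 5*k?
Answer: -1/6339055 ≈ -1.5775e-7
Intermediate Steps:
1/(h(545) - 6341780) = 1/(5*545 - 6341780) = 1/(2725 - 6341780) = 1/(-6339055) = -1/6339055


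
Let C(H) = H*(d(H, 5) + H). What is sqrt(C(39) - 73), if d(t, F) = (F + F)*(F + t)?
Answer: 4*sqrt(1163) ≈ 136.41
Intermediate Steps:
d(t, F) = 2*F*(F + t) (d(t, F) = (2*F)*(F + t) = 2*F*(F + t))
C(H) = H*(50 + 11*H) (C(H) = H*(2*5*(5 + H) + H) = H*((50 + 10*H) + H) = H*(50 + 11*H))
sqrt(C(39) - 73) = sqrt(39*(50 + 11*39) - 73) = sqrt(39*(50 + 429) - 73) = sqrt(39*479 - 73) = sqrt(18681 - 73) = sqrt(18608) = 4*sqrt(1163)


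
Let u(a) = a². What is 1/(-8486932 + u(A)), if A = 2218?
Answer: -1/3567408 ≈ -2.8032e-7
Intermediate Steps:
1/(-8486932 + u(A)) = 1/(-8486932 + 2218²) = 1/(-8486932 + 4919524) = 1/(-3567408) = -1/3567408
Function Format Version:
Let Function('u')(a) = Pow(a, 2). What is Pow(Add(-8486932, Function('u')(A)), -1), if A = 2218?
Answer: Rational(-1, 3567408) ≈ -2.8032e-7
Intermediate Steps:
Pow(Add(-8486932, Function('u')(A)), -1) = Pow(Add(-8486932, Pow(2218, 2)), -1) = Pow(Add(-8486932, 4919524), -1) = Pow(-3567408, -1) = Rational(-1, 3567408)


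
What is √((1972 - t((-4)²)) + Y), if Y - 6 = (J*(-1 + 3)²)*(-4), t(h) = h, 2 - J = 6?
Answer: √2026 ≈ 45.011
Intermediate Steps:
J = -4 (J = 2 - 1*6 = 2 - 6 = -4)
Y = 70 (Y = 6 - 4*(-1 + 3)²*(-4) = 6 - 4*2²*(-4) = 6 - 4*4*(-4) = 6 - 16*(-4) = 6 + 64 = 70)
√((1972 - t((-4)²)) + Y) = √((1972 - 1*(-4)²) + 70) = √((1972 - 1*16) + 70) = √((1972 - 16) + 70) = √(1956 + 70) = √2026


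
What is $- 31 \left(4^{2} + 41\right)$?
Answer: $-1767$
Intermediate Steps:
$- 31 \left(4^{2} + 41\right) = - 31 \left(16 + 41\right) = \left(-31\right) 57 = -1767$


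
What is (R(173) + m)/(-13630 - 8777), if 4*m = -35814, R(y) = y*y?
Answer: -5993/6402 ≈ -0.93611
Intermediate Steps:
R(y) = y**2
m = -17907/2 (m = (1/4)*(-35814) = -17907/2 ≈ -8953.5)
(R(173) + m)/(-13630 - 8777) = (173**2 - 17907/2)/(-13630 - 8777) = (29929 - 17907/2)/(-22407) = (41951/2)*(-1/22407) = -5993/6402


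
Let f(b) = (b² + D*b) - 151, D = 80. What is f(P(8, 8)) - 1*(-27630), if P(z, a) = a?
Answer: 28183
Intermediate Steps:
f(b) = -151 + b² + 80*b (f(b) = (b² + 80*b) - 151 = -151 + b² + 80*b)
f(P(8, 8)) - 1*(-27630) = (-151 + 8² + 80*8) - 1*(-27630) = (-151 + 64 + 640) + 27630 = 553 + 27630 = 28183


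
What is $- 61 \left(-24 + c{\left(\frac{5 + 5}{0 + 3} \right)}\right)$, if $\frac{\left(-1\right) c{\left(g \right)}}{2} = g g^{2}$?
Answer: $\frac{161528}{27} \approx 5982.5$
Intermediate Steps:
$c{\left(g \right)} = - 2 g^{3}$ ($c{\left(g \right)} = - 2 g g^{2} = - 2 g^{3}$)
$- 61 \left(-24 + c{\left(\frac{5 + 5}{0 + 3} \right)}\right) = - 61 \left(-24 - 2 \left(\frac{5 + 5}{0 + 3}\right)^{3}\right) = - 61 \left(-24 - 2 \left(\frac{10}{3}\right)^{3}\right) = - 61 \left(-24 - \frac{2000}{27}\right) = \left(-61\right) \left(- \frac{2648}{27}\right) = \frac{161528}{27}$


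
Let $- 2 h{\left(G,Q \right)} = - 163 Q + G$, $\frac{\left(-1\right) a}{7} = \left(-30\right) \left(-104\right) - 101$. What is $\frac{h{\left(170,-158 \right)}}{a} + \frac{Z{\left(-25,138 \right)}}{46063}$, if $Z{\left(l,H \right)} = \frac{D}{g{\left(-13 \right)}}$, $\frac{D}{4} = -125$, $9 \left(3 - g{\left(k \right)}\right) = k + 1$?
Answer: $\frac{7730192378}{12654841927} \approx 0.61085$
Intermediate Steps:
$g{\left(k \right)} = \frac{26}{9} - \frac{k}{9}$ ($g{\left(k \right)} = 3 - \frac{k + 1}{9} = 3 - \frac{1 + k}{9} = 3 - \left(\frac{1}{9} + \frac{k}{9}\right) = \frac{26}{9} - \frac{k}{9}$)
$a = -21133$ ($a = - 7 \left(\left(-30\right) \left(-104\right) - 101\right) = - 7 \left(3120 - 101\right) = \left(-7\right) 3019 = -21133$)
$D = -500$ ($D = 4 \left(-125\right) = -500$)
$Z{\left(l,H \right)} = - \frac{1500}{13}$ ($Z{\left(l,H \right)} = - \frac{500}{\frac{26}{9} - - \frac{13}{9}} = - \frac{500}{\frac{26}{9} + \frac{13}{9}} = - \frac{500}{\frac{13}{3}} = \left(-500\right) \frac{3}{13} = - \frac{1500}{13}$)
$h{\left(G,Q \right)} = - \frac{G}{2} + \frac{163 Q}{2}$ ($h{\left(G,Q \right)} = - \frac{- 163 Q + G}{2} = - \frac{G - 163 Q}{2} = - \frac{G}{2} + \frac{163 Q}{2}$)
$\frac{h{\left(170,-158 \right)}}{a} + \frac{Z{\left(-25,138 \right)}}{46063} = \frac{\left(- \frac{1}{2}\right) 170 + \frac{163}{2} \left(-158\right)}{-21133} - \frac{1500}{13 \cdot 46063} = \left(-85 - 12877\right) \left(- \frac{1}{21133}\right) - \frac{1500}{598819} = \left(-12962\right) \left(- \frac{1}{21133}\right) - \frac{1500}{598819} = \frac{12962}{21133} - \frac{1500}{598819} = \frac{7730192378}{12654841927}$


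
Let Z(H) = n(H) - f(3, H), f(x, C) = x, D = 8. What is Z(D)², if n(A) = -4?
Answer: 49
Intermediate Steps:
Z(H) = -7 (Z(H) = -4 - 1*3 = -4 - 3 = -7)
Z(D)² = (-7)² = 49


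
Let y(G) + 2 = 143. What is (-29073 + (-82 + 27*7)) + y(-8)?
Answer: -28825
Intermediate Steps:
y(G) = 141 (y(G) = -2 + 143 = 141)
(-29073 + (-82 + 27*7)) + y(-8) = (-29073 + (-82 + 27*7)) + 141 = (-29073 + (-82 + 189)) + 141 = (-29073 + 107) + 141 = -28966 + 141 = -28825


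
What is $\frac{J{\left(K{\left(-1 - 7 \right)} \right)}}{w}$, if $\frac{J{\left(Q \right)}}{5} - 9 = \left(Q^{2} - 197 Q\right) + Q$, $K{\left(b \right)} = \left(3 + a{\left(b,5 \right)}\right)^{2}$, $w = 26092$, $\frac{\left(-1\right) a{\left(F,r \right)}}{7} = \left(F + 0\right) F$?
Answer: $\frac{97937719335}{13046} \approx 7.5071 \cdot 10^{6}$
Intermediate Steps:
$a{\left(F,r \right)} = - 7 F^{2}$ ($a{\left(F,r \right)} = - 7 \left(F + 0\right) F = - 7 F F = - 7 F^{2}$)
$K{\left(b \right)} = \left(3 - 7 b^{2}\right)^{2}$
$J{\left(Q \right)} = 45 - 980 Q + 5 Q^{2}$ ($J{\left(Q \right)} = 45 + 5 \left(\left(Q^{2} - 197 Q\right) + Q\right) = 45 + 5 \left(Q^{2} - 196 Q\right) = 45 + \left(- 980 Q + 5 Q^{2}\right) = 45 - 980 Q + 5 Q^{2}$)
$\frac{J{\left(K{\left(-1 - 7 \right)} \right)}}{w} = \frac{45 - 980 \left(-3 + 7 \left(-1 - 7\right)^{2}\right)^{2} + 5 \left(\left(-3 + 7 \left(-1 - 7\right)^{2}\right)^{2}\right)^{2}}{26092} = \left(45 - 980 \left(-3 + 7 \left(-8\right)^{2}\right)^{2} + 5 \left(\left(-3 + 7 \left(-8\right)^{2}\right)^{2}\right)^{2}\right) \frac{1}{26092} = \left(45 - 980 \left(-3 + 7 \cdot 64\right)^{2} + 5 \left(\left(-3 + 7 \cdot 64\right)^{2}\right)^{2}\right) \frac{1}{26092} = \left(45 - 980 \left(-3 + 448\right)^{2} + 5 \left(\left(-3 + 448\right)^{2}\right)^{2}\right) \frac{1}{26092} = \left(45 - 980 \cdot 445^{2} + 5 \left(445^{2}\right)^{2}\right) \frac{1}{26092} = \left(45 - 194064500 + 5 \cdot 198025^{2}\right) \frac{1}{26092} = \left(45 - 194064500 + 5 \cdot 39213900625\right) \frac{1}{26092} = \left(45 - 194064500 + 196069503125\right) \frac{1}{26092} = 195875438670 \cdot \frac{1}{26092} = \frac{97937719335}{13046}$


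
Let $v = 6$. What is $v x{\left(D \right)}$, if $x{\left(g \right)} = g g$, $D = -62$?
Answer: $23064$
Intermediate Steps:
$x{\left(g \right)} = g^{2}$
$v x{\left(D \right)} = 6 \left(-62\right)^{2} = 6 \cdot 3844 = 23064$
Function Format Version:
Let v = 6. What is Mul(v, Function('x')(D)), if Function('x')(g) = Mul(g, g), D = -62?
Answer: 23064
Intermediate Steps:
Function('x')(g) = Pow(g, 2)
Mul(v, Function('x')(D)) = Mul(6, Pow(-62, 2)) = Mul(6, 3844) = 23064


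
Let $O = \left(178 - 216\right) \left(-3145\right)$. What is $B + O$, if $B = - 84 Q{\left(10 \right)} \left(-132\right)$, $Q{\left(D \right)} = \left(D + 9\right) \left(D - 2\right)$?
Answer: $1804886$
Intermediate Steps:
$Q{\left(D \right)} = \left(-2 + D\right) \left(9 + D\right)$ ($Q{\left(D \right)} = \left(9 + D\right) \left(-2 + D\right) = \left(-2 + D\right) \left(9 + D\right)$)
$O = 119510$ ($O = \left(-38\right) \left(-3145\right) = 119510$)
$B = 1685376$ ($B = - 84 \left(-18 + 10^{2} + 7 \cdot 10\right) \left(-132\right) = - 84 \left(-18 + 100 + 70\right) \left(-132\right) = \left(-84\right) 152 \left(-132\right) = \left(-12768\right) \left(-132\right) = 1685376$)
$B + O = 1685376 + 119510 = 1804886$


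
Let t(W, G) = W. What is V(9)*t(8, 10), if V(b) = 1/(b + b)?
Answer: 4/9 ≈ 0.44444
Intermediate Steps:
V(b) = 1/(2*b)
V(9)*t(8, 10) = ((1/2)/9)*8 = ((1/2)*(1/9))*8 = (1/18)*8 = 4/9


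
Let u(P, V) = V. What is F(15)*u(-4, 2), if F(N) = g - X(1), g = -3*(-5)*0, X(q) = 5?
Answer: -10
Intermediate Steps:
g = 0 (g = 15*0 = 0)
F(N) = -5 (F(N) = 0 - 1*5 = 0 - 5 = -5)
F(15)*u(-4, 2) = -5*2 = -10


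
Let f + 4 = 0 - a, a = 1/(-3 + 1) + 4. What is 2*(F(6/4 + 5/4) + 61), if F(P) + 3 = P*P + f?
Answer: 929/8 ≈ 116.13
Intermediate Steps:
a = 7/2 (a = 1/(-2) + 4 = -1/2 + 4 = 7/2 ≈ 3.5000)
f = -15/2 (f = -4 + (0 - 1*7/2) = -4 + (0 - 7/2) = -4 - 7/2 = -15/2 ≈ -7.5000)
F(P) = -21/2 + P**2 (F(P) = -3 + (P*P - 15/2) = -3 + (P**2 - 15/2) = -3 + (-15/2 + P**2) = -21/2 + P**2)
2*(F(6/4 + 5/4) + 61) = 2*((-21/2 + (6/4 + 5/4)**2) + 61) = 2*((-21/2 + (6*(1/4) + 5*(1/4))**2) + 61) = 2*((-21/2 + (3/2 + 5/4)**2) + 61) = 2*((-21/2 + (11/4)**2) + 61) = 2*((-21/2 + 121/16) + 61) = 2*(-47/16 + 61) = 2*(929/16) = 929/8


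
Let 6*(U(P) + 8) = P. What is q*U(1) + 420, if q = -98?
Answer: 3563/3 ≈ 1187.7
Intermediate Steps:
U(P) = -8 + P/6
q*U(1) + 420 = -98*(-8 + (⅙)*1) + 420 = -98*(-8 + ⅙) + 420 = -98*(-47/6) + 420 = 2303/3 + 420 = 3563/3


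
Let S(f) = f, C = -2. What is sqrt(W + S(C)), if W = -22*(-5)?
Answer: 6*sqrt(3) ≈ 10.392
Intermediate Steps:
W = 110
sqrt(W + S(C)) = sqrt(110 - 2) = sqrt(108) = 6*sqrt(3)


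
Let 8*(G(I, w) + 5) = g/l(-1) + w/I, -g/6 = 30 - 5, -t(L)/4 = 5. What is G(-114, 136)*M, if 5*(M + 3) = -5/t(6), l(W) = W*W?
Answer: 321491/4560 ≈ 70.502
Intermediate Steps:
l(W) = W²
t(L) = -20 (t(L) = -4*5 = -20)
g = -150 (g = -6*(30 - 5) = -6*25 = -150)
G(I, w) = -95/4 + w/(8*I) (G(I, w) = -5 + (-150/((-1)²) + w/I)/8 = -5 + (-150/1 + w/I)/8 = -5 + (-150*1 + w/I)/8 = -5 + (-150 + w/I)/8 = -5 + (-75/4 + w/(8*I)) = -95/4 + w/(8*I))
M = -59/20 (M = -3 + (-5/(-20))/5 = -3 + (-5*(-1/20))/5 = -3 + (⅕)*(¼) = -3 + 1/20 = -59/20 ≈ -2.9500)
G(-114, 136)*M = ((⅛)*(136 - 190*(-114))/(-114))*(-59/20) = ((⅛)*(-1/114)*(136 + 21660))*(-59/20) = ((⅛)*(-1/114)*21796)*(-59/20) = -5449/228*(-59/20) = 321491/4560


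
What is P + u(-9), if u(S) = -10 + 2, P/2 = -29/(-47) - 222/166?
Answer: -36828/3901 ≈ -9.4407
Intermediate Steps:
P = -5620/3901 (P = 2*(-29/(-47) - 222/166) = 2*(-29*(-1/47) - 222*1/166) = 2*(29/47 - 111/83) = 2*(-2810/3901) = -5620/3901 ≈ -1.4407)
u(S) = -8
P + u(-9) = -5620/3901 - 8 = -36828/3901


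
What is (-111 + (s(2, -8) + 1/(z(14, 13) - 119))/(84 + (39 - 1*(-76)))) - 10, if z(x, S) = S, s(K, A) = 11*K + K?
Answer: -2549831/21094 ≈ -120.88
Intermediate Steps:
s(K, A) = 12*K
(-111 + (s(2, -8) + 1/(z(14, 13) - 119))/(84 + (39 - 1*(-76)))) - 10 = (-111 + (12*2 + 1/(13 - 119))/(84 + (39 - 1*(-76)))) - 10 = (-111 + (24 + 1/(-106))/(84 + (39 + 76))) - 10 = (-111 + (24 - 1/106)/(84 + 115)) - 10 = (-111 + (2543/106)/199) - 10 = (-111 + (2543/106)*(1/199)) - 10 = (-111 + 2543/21094) - 10 = -2338891/21094 - 10 = -2549831/21094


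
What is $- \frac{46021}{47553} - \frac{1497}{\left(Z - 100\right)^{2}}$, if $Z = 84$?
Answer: $- \frac{82968217}{12173568} \approx -6.8154$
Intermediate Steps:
$- \frac{46021}{47553} - \frac{1497}{\left(Z - 100\right)^{2}} = - \frac{46021}{47553} - \frac{1497}{\left(84 - 100\right)^{2}} = \left(-46021\right) \frac{1}{47553} - \frac{1497}{\left(-16\right)^{2}} = - \frac{46021}{47553} - \frac{1497}{256} = - \frac{82968217}{12173568}$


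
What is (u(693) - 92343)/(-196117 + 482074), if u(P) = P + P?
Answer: -30319/95319 ≈ -0.31808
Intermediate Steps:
u(P) = 2*P
(u(693) - 92343)/(-196117 + 482074) = (2*693 - 92343)/(-196117 + 482074) = (1386 - 92343)/285957 = -90957*1/285957 = -30319/95319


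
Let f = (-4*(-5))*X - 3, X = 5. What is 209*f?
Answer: 20273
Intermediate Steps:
f = 97 (f = -4*(-5)*5 - 3 = 20*5 - 3 = 100 - 3 = 97)
209*f = 209*97 = 20273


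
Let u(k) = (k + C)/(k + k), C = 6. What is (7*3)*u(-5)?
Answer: -21/10 ≈ -2.1000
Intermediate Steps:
u(k) = (6 + k)/(2*k) (u(k) = (k + 6)/(k + k) = (6 + k)/((2*k)) = (6 + k)*(1/(2*k)) = (6 + k)/(2*k))
(7*3)*u(-5) = (7*3)*((½)*(6 - 5)/(-5)) = 21*((½)*(-⅕)*1) = 21*(-⅒) = -21/10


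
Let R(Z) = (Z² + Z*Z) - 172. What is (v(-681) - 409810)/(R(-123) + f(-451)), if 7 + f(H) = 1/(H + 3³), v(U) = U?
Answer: -174048184/12753495 ≈ -13.647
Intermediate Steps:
f(H) = -7 + 1/(27 + H) (f(H) = -7 + 1/(H + 3³) = -7 + 1/(H + 27) = -7 + 1/(27 + H))
R(Z) = -172 + 2*Z² (R(Z) = (Z² + Z²) - 172 = 2*Z² - 172 = -172 + 2*Z²)
(v(-681) - 409810)/(R(-123) + f(-451)) = (-681 - 409810)/((-172 + 2*(-123)²) + (-188 - 7*(-451))/(27 - 451)) = -410491/((-172 + 2*15129) + (-188 + 3157)/(-424)) = -410491/((-172 + 30258) - 1/424*2969) = -410491/(30086 - 2969/424) = -410491/12753495/424 = -410491*424/12753495 = -174048184/12753495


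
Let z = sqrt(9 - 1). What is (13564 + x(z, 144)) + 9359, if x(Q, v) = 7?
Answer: 22930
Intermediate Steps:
z = 2*sqrt(2) (z = sqrt(8) = 2*sqrt(2) ≈ 2.8284)
(13564 + x(z, 144)) + 9359 = (13564 + 7) + 9359 = 13571 + 9359 = 22930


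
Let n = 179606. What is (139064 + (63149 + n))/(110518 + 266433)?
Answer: 381819/376951 ≈ 1.0129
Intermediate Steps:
(139064 + (63149 + n))/(110518 + 266433) = (139064 + (63149 + 179606))/(110518 + 266433) = (139064 + 242755)/376951 = 381819*(1/376951) = 381819/376951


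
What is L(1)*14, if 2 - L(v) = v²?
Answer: 14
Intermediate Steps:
L(v) = 2 - v²
L(1)*14 = (2 - 1*1²)*14 = (2 - 1*1)*14 = (2 - 1)*14 = 1*14 = 14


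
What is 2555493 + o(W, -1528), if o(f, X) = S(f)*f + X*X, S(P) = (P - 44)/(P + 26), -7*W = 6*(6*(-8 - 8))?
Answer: 12973982065/2653 ≈ 4.8903e+6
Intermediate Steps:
W = 576/7 (W = -6*6*(-8 - 8)/7 = -6*6*(-16)/7 = -6*(-96)/7 = -⅐*(-576) = 576/7 ≈ 82.286)
S(P) = (-44 + P)/(26 + P)
o(f, X) = X² + f*(-44 + f)/(26 + f) (o(f, X) = ((-44 + f)/(26 + f))*f + X*X = f*(-44 + f)/(26 + f) + X² = X² + f*(-44 + f)/(26 + f))
2555493 + o(W, -1528) = 2555493 + (576*(-44 + 576/7)/7 + (-1528)²*(26 + 576/7))/(26 + 576/7) = 2555493 + ((576/7)*(268/7) + 2334784*(758/7))/(758/7) = 2555493 + 7*(154368/49 + 1769766272/7)/758 = 2555493 + (7/758)*(12388518272/49) = 2555493 + 6194259136/2653 = 12973982065/2653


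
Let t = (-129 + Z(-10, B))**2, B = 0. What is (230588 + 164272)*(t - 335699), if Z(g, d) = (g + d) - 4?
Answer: -124479615000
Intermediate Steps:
Z(g, d) = -4 + d + g (Z(g, d) = (d + g) - 4 = -4 + d + g)
t = 20449 (t = (-129 + (-4 + 0 - 10))**2 = (-129 - 14)**2 = (-143)**2 = 20449)
(230588 + 164272)*(t - 335699) = (230588 + 164272)*(20449 - 335699) = 394860*(-315250) = -124479615000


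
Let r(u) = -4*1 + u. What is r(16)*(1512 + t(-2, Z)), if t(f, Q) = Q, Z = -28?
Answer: 17808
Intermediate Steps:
r(u) = -4 + u
r(16)*(1512 + t(-2, Z)) = (-4 + 16)*(1512 - 28) = 12*1484 = 17808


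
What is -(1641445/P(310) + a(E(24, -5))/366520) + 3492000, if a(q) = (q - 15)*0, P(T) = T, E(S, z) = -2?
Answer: 216175711/62 ≈ 3.4867e+6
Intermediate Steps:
a(q) = 0 (a(q) = (-15 + q)*0 = 0)
-(1641445/P(310) + a(E(24, -5))/366520) + 3492000 = -(1641445/310 + 0/366520) + 3492000 = -(1641445*(1/310) + 0*(1/366520)) + 3492000 = -(328289/62 + 0) + 3492000 = -1*328289/62 + 3492000 = -328289/62 + 3492000 = 216175711/62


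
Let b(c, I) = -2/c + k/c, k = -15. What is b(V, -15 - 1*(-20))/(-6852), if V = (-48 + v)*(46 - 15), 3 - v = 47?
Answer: -17/19541904 ≈ -8.6993e-7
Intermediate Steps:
v = -44 (v = 3 - 1*47 = 3 - 47 = -44)
V = -2852 (V = (-48 - 44)*(46 - 15) = -92*31 = -2852)
b(c, I) = -17/c (b(c, I) = -2/c - 15/c = -17/c)
b(V, -15 - 1*(-20))/(-6852) = -17/(-2852)/(-6852) = -17*(-1/2852)*(-1/6852) = (17/2852)*(-1/6852) = -17/19541904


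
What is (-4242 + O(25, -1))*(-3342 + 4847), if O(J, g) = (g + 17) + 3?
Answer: -6355615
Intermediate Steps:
O(J, g) = 20 + g (O(J, g) = (17 + g) + 3 = 20 + g)
(-4242 + O(25, -1))*(-3342 + 4847) = (-4242 + (20 - 1))*(-3342 + 4847) = (-4242 + 19)*1505 = -4223*1505 = -6355615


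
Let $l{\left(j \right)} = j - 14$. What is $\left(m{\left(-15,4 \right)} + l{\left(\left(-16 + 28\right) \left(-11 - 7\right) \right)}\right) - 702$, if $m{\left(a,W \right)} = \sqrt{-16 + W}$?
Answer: $-932 + 2 i \sqrt{3} \approx -932.0 + 3.4641 i$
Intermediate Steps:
$l{\left(j \right)} = -14 + j$
$\left(m{\left(-15,4 \right)} + l{\left(\left(-16 + 28\right) \left(-11 - 7\right) \right)}\right) - 702 = \left(\sqrt{-16 + 4} + \left(-14 + \left(-16 + 28\right) \left(-11 - 7\right)\right)\right) - 702 = \left(\sqrt{-12} + \left(-14 + 12 \left(-18\right)\right)\right) - 702 = \left(2 i \sqrt{3} - 230\right) - 702 = \left(-230 + 2 i \sqrt{3}\right) - 702 = -932 + 2 i \sqrt{3}$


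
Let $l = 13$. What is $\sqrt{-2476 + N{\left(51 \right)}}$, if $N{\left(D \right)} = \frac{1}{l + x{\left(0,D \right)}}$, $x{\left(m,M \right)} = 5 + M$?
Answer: $\frac{i \sqrt{11788167}}{69} \approx 49.759 i$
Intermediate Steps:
$N{\left(D \right)} = \frac{1}{18 + D}$ ($N{\left(D \right)} = \frac{1}{13 + \left(5 + D\right)} = \frac{1}{18 + D}$)
$\sqrt{-2476 + N{\left(51 \right)}} = \sqrt{-2476 + \frac{1}{18 + 51}} = \sqrt{-2476 + \frac{1}{69}} = \sqrt{- \frac{170843}{69}} = \frac{i \sqrt{11788167}}{69}$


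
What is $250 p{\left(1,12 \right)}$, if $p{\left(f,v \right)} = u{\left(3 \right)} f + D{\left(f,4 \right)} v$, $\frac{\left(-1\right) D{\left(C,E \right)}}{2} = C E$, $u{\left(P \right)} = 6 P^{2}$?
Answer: $-10500$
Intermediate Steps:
$D{\left(C,E \right)} = - 2 C E$
$p{\left(f,v \right)} = 54 f - 8 f v$ ($p{\left(f,v \right)} = 6 \cdot 3^{2} f + \left(-2\right) f 4 v = 6 \cdot 9 f + - 8 f v = 54 f - 8 f v$)
$250 p{\left(1,12 \right)} = 250 \cdot 2 \cdot 1 \left(27 - 48\right) = 250 \cdot 2 \cdot 1 \left(-21\right) = 250 \left(-42\right) = -10500$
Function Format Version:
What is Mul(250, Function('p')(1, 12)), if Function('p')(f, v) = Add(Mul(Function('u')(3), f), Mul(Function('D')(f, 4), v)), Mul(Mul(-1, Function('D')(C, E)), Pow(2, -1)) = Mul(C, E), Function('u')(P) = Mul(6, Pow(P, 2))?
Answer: -10500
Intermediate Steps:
Function('D')(C, E) = Mul(-2, C, E) (Function('D')(C, E) = Mul(-2, Mul(C, E)) = Mul(-2, C, E))
Function('p')(f, v) = Add(Mul(54, f), Mul(-8, f, v)) (Function('p')(f, v) = Add(Mul(Mul(6, Pow(3, 2)), f), Mul(Mul(-2, f, 4), v)) = Add(Mul(Mul(6, 9), f), Mul(Mul(-8, f), v)) = Add(Mul(54, f), Mul(-8, f, v)))
Mul(250, Function('p')(1, 12)) = Mul(250, Mul(2, 1, Add(27, Mul(-4, 12)))) = Mul(250, Mul(2, 1, Add(27, -48))) = Mul(250, Mul(2, 1, -21)) = Mul(250, -42) = -10500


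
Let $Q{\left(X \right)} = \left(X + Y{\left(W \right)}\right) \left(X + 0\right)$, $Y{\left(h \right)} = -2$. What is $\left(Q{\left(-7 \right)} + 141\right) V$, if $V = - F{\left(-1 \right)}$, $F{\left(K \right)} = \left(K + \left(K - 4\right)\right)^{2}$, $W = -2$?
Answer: $-7344$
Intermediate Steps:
$Q{\left(X \right)} = X \left(-2 + X\right)$ ($Q{\left(X \right)} = \left(X - 2\right) \left(X + 0\right) = \left(-2 + X\right) X = X \left(-2 + X\right)$)
$F{\left(K \right)} = \left(-4 + 2 K\right)^{2}$ ($F{\left(K \right)} = \left(K + \left(K - 4\right)\right)^{2} = \left(K + \left(-4 + K\right)\right)^{2} = \left(-4 + 2 K\right)^{2}$)
$V = -36$ ($V = - 4 \left(-2 - 1\right)^{2} = - 4 \left(-3\right)^{2} = - 4 \cdot 9 = \left(-1\right) 36 = -36$)
$\left(Q{\left(-7 \right)} + 141\right) V = \left(- 7 \left(-2 - 7\right) + 141\right) \left(-36\right) = \left(\left(-7\right) \left(-9\right) + 141\right) \left(-36\right) = \left(63 + 141\right) \left(-36\right) = 204 \left(-36\right) = -7344$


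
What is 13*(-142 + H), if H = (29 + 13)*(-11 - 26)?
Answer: -22048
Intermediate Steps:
H = -1554 (H = 42*(-37) = -1554)
13*(-142 + H) = 13*(-142 - 1554) = 13*(-1696) = -22048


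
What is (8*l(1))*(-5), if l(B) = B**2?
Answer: -40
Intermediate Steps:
(8*l(1))*(-5) = (8*1**2)*(-5) = (8*1)*(-5) = 8*(-5) = -40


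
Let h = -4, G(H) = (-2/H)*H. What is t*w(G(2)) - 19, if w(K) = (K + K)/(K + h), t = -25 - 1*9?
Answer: -125/3 ≈ -41.667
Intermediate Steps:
t = -34 (t = -25 - 9 = -34)
G(H) = -2 (G(H) = (-2/H)*H = -2)
w(K) = 2*K/(-4 + K) (w(K) = (K + K)/(K - 4) = (2*K)/(-4 + K) = 2*K/(-4 + K))
t*w(G(2)) - 19 = -68*(-2)/(-4 - 2) - 19 = -68*(-2)/(-6) - 19 = -68*(-2)*(-1)/6 - 19 = -34*⅔ - 19 = -68/3 - 19 = -125/3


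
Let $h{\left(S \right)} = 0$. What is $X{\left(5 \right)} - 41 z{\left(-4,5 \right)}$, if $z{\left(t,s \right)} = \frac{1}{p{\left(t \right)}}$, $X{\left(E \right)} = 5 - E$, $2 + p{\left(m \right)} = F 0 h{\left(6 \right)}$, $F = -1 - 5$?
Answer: $\frac{41}{2} \approx 20.5$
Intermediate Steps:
$F = -6$ ($F = -1 - 5 = -6$)
$p{\left(m \right)} = -2$ ($p{\left(m \right)} = -2 + \left(-6\right) 0 \cdot 0 = -2 + 0 \cdot 0 = -2 + 0 = -2$)
$z{\left(t,s \right)} = - \frac{1}{2}$ ($z{\left(t,s \right)} = \frac{1}{-2} = - \frac{1}{2}$)
$X{\left(5 \right)} - 41 z{\left(-4,5 \right)} = \left(5 - 5\right) - - \frac{41}{2} = \left(5 - 5\right) + \frac{41}{2} = 0 + \frac{41}{2} = \frac{41}{2}$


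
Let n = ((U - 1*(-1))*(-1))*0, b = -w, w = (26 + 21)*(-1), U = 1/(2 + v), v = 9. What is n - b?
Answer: -47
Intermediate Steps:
U = 1/11 (U = 1/(2 + 9) = 1/11 ≈ 0.090909)
w = -47 (w = 47*(-1) = -47)
b = 47 (b = -1*(-47) = 47)
n = 0 (n = ((1/11 - 1*(-1))*(-1))*0 = ((1/11 + 1)*(-1))*0 = ((12/11)*(-1))*0 = -12/11*0 = 0)
n - b = 0 - 1*47 = 0 - 47 = -47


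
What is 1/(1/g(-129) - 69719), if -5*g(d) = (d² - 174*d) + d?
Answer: -38958/2716112807 ≈ -1.4343e-5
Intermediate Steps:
g(d) = -d²/5 + 173*d/5 (g(d) = -((d² - 174*d) + d)/5 = -(d² - 173*d)/5 = -d²/5 + 173*d/5)
1/(1/g(-129) - 69719) = 1/(1/((⅕)*(-129)*(173 - 1*(-129))) - 69719) = 1/(1/((⅕)*(-129)*(173 + 129)) - 69719) = 1/(1/((⅕)*(-129)*302) - 69719) = 1/(1/(-38958/5) - 69719) = 1/(-5/38958 - 69719) = 1/(-2716112807/38958) = -38958/2716112807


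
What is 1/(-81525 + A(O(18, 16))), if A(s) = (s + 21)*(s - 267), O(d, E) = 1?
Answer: -1/87377 ≈ -1.1445e-5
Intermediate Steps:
A(s) = (-267 + s)*(21 + s) (A(s) = (21 + s)*(-267 + s) = (-267 + s)*(21 + s))
1/(-81525 + A(O(18, 16))) = 1/(-81525 + (-5607 + 1² - 246*1)) = 1/(-81525 + (-5607 + 1 - 246)) = 1/(-81525 - 5852) = 1/(-87377) = -1/87377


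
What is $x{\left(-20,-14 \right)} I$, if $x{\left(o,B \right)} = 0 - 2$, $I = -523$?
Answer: $1046$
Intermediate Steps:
$x{\left(o,B \right)} = -2$
$x{\left(-20,-14 \right)} I = \left(-2\right) \left(-523\right) = 1046$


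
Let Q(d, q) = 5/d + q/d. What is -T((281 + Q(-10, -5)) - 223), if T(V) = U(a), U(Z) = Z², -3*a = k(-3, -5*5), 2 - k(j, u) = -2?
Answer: -16/9 ≈ -1.7778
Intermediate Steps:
k(j, u) = 4 (k(j, u) = 2 - 1*(-2) = 2 + 2 = 4)
a = -4/3 (a = -⅓*4 = -4/3 ≈ -1.3333)
T(V) = 16/9 (T(V) = (-4/3)² = 16/9)
-T((281 + Q(-10, -5)) - 223) = -1*16/9 = -16/9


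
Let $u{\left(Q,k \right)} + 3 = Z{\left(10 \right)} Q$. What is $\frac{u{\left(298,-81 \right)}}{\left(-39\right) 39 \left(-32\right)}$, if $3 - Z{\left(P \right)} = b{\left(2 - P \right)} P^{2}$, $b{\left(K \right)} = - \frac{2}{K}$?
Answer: $- \frac{6559}{48672} \approx -0.13476$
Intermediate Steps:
$Z{\left(P \right)} = 3 + \frac{2 P^{2}}{2 - P}$ ($Z{\left(P \right)} = 3 - - \frac{2}{2 - P} P^{2} = 3 - - \frac{2 P^{2}}{2 - P} = 3 + \frac{2 P^{2}}{2 - P}$)
$u{\left(Q,k \right)} = -3 - 22 Q$ ($u{\left(Q,k \right)} = -3 + \frac{-6 - 2 \cdot 10^{2} + 3 \cdot 10}{-2 + 10} Q = -3 + \frac{-6 - 200 + 30}{8} Q = -3 + \frac{1}{8} \left(-176\right) Q = -3 - 22 Q$)
$\frac{u{\left(298,-81 \right)}}{\left(-39\right) 39 \left(-32\right)} = \frac{-3 - 6556}{\left(-39\right) 39 \left(-32\right)} = \frac{-3 - 6556}{\left(-1521\right) \left(-32\right)} = - \frac{6559}{48672}$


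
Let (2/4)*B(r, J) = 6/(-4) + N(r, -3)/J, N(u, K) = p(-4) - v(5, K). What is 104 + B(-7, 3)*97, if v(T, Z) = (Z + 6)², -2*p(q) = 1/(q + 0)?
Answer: -9131/12 ≈ -760.92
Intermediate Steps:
p(q) = -1/(2*q) (p(q) = -1/(2*(q + 0)) = -1/(2*q))
v(T, Z) = (6 + Z)²
N(u, K) = ⅛ - (6 + K)² (N(u, K) = -½/(-4) - (6 + K)² = -½*(-¼) - (6 + K)² = ⅛ - (6 + K)²)
B(r, J) = -3 - 71/(4*J) (B(r, J) = 2*(6/(-4) + (⅛ - (6 - 3)²)/J) = 2*(6*(-¼) + (⅛ - 1*3²)/J) = 2*(-3/2 + (⅛ - 1*9)/J) = 2*(-3/2 + (⅛ - 9)/J) = 2*(-3/2 - 71/(8*J)) = -3 - 71/(4*J))
104 + B(-7, 3)*97 = 104 + (-3 - 71/4/3)*97 = 104 + (-3 - 71/4*⅓)*97 = 104 + (-3 - 71/12)*97 = 104 - 107/12*97 = 104 - 10379/12 = -9131/12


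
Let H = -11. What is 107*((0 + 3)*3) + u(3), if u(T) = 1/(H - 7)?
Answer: 17333/18 ≈ 962.94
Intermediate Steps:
u(T) = -1/18 (u(T) = 1/(-11 - 7) = 1/(-18) = -1/18)
107*((0 + 3)*3) + u(3) = 107*((0 + 3)*3) - 1/18 = 107*(3*3) - 1/18 = 107*9 - 1/18 = 963 - 1/18 = 17333/18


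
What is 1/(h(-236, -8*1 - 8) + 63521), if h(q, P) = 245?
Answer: 1/63766 ≈ 1.5682e-5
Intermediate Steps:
1/(h(-236, -8*1 - 8) + 63521) = 1/(245 + 63521) = 1/63766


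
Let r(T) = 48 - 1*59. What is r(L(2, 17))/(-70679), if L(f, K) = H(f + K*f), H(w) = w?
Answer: 11/70679 ≈ 0.00015563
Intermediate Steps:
L(f, K) = f + K*f
r(T) = -11 (r(T) = 48 - 59 = -11)
r(L(2, 17))/(-70679) = -11/(-70679) = -11*(-1/70679) = 11/70679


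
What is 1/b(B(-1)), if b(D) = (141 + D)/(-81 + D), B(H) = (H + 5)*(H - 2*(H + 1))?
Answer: -85/137 ≈ -0.62044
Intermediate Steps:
B(H) = (-2 - H)*(5 + H) (B(H) = (5 + H)*(H - 2*(1 + H)) = (5 + H)*(H + (-2 - 2*H)) = (5 + H)*(-2 - H) = (-2 - H)*(5 + H))
b(D) = (141 + D)/(-81 + D)
1/b(B(-1)) = 1/((141 + (-10 - 1*(-1)² - 7*(-1)))/(-81 + (-10 - 1*(-1)² - 7*(-1)))) = 1/((141 + (-10 - 1*1 + 7))/(-81 + (-10 - 1*1 + 7))) = 1/((141 + (-10 - 1 + 7))/(-81 + (-10 - 1 + 7))) = 1/((141 - 4)/(-81 - 4)) = 1/(137/(-85)) = 1/(-1/85*137) = 1/(-137/85) = -85/137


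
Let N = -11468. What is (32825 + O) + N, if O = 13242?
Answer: 34599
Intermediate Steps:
(32825 + O) + N = (32825 + 13242) - 11468 = 46067 - 11468 = 34599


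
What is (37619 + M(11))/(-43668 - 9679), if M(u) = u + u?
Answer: -37641/53347 ≈ -0.70559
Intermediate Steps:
M(u) = 2*u
(37619 + M(11))/(-43668 - 9679) = (37619 + 2*11)/(-43668 - 9679) = (37619 + 22)/(-53347) = 37641*(-1/53347) = -37641/53347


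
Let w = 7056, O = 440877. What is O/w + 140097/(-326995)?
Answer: 2807373533/45240720 ≈ 62.054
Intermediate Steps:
O/w + 140097/(-326995) = 440877/7056 + 140097/(-326995) = 440877*(1/7056) + 140097*(-1/326995) = 146959/2352 - 8241/19235 = 2807373533/45240720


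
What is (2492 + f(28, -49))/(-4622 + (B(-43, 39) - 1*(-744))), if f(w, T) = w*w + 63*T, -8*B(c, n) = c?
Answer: -504/10327 ≈ -0.048804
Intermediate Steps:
B(c, n) = -c/8
f(w, T) = w² + 63*T
(2492 + f(28, -49))/(-4622 + (B(-43, 39) - 1*(-744))) = (2492 + (28² + 63*(-49)))/(-4622 + (-⅛*(-43) - 1*(-744))) = (2492 + (784 - 3087))/(-4622 + (43/8 + 744)) = (2492 - 2303)/(-4622 + 5995/8) = 189/(-30981/8) = 189*(-8/30981) = -504/10327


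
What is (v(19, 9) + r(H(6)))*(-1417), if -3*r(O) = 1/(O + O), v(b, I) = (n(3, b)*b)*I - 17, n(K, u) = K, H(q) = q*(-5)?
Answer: -126511177/180 ≈ -7.0284e+5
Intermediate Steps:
H(q) = -5*q
v(b, I) = -17 + 3*I*b (v(b, I) = (3*b)*I - 17 = 3*I*b - 17 = -17 + 3*I*b)
r(O) = -1/(6*O) (r(O) = -1/(3*(O + O)) = -1/(2*O)/3 = -1/(6*O))
(v(19, 9) + r(H(6)))*(-1417) = ((-17 + 3*9*19) - 1/(6*((-5*6))))*(-1417) = ((-17 + 513) - ⅙/(-30))*(-1417) = (496 - ⅙*(-1/30))*(-1417) = (496 + 1/180)*(-1417) = (89281/180)*(-1417) = -126511177/180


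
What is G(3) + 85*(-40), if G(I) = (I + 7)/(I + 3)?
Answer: -10195/3 ≈ -3398.3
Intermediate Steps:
G(I) = (7 + I)/(3 + I)
G(3) + 85*(-40) = (7 + 3)/(3 + 3) + 85*(-40) = 10/6 - 3400 = (1/6)*10 - 3400 = 5/3 - 3400 = -10195/3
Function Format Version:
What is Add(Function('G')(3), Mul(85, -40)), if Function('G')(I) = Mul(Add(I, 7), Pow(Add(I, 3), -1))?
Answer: Rational(-10195, 3) ≈ -3398.3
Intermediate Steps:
Function('G')(I) = Mul(Pow(Add(3, I), -1), Add(7, I)) (Function('G')(I) = Mul(Add(7, I), Pow(Add(3, I), -1)) = Mul(Pow(Add(3, I), -1), Add(7, I)))
Add(Function('G')(3), Mul(85, -40)) = Add(Mul(Pow(Add(3, 3), -1), Add(7, 3)), Mul(85, -40)) = Add(Mul(Pow(6, -1), 10), -3400) = Add(Mul(Rational(1, 6), 10), -3400) = Add(Rational(5, 3), -3400) = Rational(-10195, 3)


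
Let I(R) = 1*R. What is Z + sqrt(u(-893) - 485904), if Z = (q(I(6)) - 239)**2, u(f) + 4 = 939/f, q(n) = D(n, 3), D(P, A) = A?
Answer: 55696 + I*sqrt(387487687219)/893 ≈ 55696.0 + 697.07*I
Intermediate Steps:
I(R) = R
q(n) = 3
u(f) = -4 + 939/f
Z = 55696 (Z = (3 - 239)**2 = (-236)**2 = 55696)
Z + sqrt(u(-893) - 485904) = 55696 + sqrt((-4 + 939/(-893)) - 485904) = 55696 + sqrt((-4 + 939*(-1/893)) - 485904) = 55696 + sqrt((-4 - 939/893) - 485904) = 55696 + sqrt(-4511/893 - 485904) = 55696 + sqrt(-433916783/893) = 55696 + I*sqrt(387487687219)/893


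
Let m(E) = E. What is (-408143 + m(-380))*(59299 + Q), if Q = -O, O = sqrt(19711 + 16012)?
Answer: -24225005377 + 408523*sqrt(35723) ≈ -2.4148e+10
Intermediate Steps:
O = sqrt(35723) ≈ 189.01
Q = -sqrt(35723) ≈ -189.01
(-408143 + m(-380))*(59299 + Q) = (-408143 - 380)*(59299 - sqrt(35723)) = -408523*(59299 - sqrt(35723)) = -24225005377 + 408523*sqrt(35723)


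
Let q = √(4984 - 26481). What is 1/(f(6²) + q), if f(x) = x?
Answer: 36/22793 - I*√21497/22793 ≈ 0.0015794 - 0.0064326*I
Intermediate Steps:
q = I*√21497 (q = √(-21497) = I*√21497 ≈ 146.62*I)
1/(f(6²) + q) = 1/(6² + I*√21497) = 1/(36 + I*√21497)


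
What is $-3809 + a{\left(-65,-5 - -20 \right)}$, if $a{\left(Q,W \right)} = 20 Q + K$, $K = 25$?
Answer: $-5084$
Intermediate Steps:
$a{\left(Q,W \right)} = 25 + 20 Q$ ($a{\left(Q,W \right)} = 20 Q + 25 = 25 + 20 Q$)
$-3809 + a{\left(-65,-5 - -20 \right)} = -3809 + \left(25 + 20 \left(-65\right)\right) = -3809 + \left(25 - 1300\right) = -3809 - 1275 = -5084$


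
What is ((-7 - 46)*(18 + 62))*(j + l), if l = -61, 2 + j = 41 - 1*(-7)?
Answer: 63600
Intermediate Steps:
j = 46 (j = -2 + (41 - 1*(-7)) = -2 + (41 + 7) = -2 + 48 = 46)
((-7 - 46)*(18 + 62))*(j + l) = ((-7 - 46)*(18 + 62))*(46 - 61) = -53*80*(-15) = -4240*(-15) = 63600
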